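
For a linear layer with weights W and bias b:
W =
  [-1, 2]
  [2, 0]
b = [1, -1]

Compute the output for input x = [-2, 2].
y = [7, -5]

Wx = [-1×-2 + 2×2, 2×-2 + 0×2]
   = [6, -4]
y = Wx + b = [6 + 1, -4 + -1] = [7, -5]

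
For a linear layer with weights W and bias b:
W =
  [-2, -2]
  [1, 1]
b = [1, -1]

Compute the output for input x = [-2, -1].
y = [7, -4]

Wx = [-2×-2 + -2×-1, 1×-2 + 1×-1]
   = [6, -3]
y = Wx + b = [6 + 1, -3 + -1] = [7, -4]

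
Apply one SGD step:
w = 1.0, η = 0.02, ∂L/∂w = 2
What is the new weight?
w_new = 0.96

w_new = w - η·∂L/∂w = 1.0 - 0.02×(2) = 1.0 - (0.04) = 0.96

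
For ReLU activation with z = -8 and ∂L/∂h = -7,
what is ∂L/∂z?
∂L/∂z = 0

h = ReLU(-8) = 0
Since z < 0: ∂h/∂z = 0
∂L/∂z = ∂L/∂h · ∂h/∂z = -7 × 0 = 0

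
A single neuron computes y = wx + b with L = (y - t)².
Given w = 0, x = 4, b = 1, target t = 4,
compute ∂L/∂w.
∂L/∂w = -24

y = wx + b = (0)(4) + 1 = 1
∂L/∂y = 2(y - t) = 2(1 - 4) = -6
∂y/∂w = x = 4
∂L/∂w = ∂L/∂y · ∂y/∂w = -6 × 4 = -24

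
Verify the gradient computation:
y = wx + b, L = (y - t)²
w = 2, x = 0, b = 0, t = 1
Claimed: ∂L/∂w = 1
Incorrect

y = (2)(0) + 0 = 0
∂L/∂y = 2(y - t) = 2(0 - 1) = -2
∂y/∂w = x = 0
∂L/∂w = -2 × 0 = 0

Claimed value: 1
Incorrect: The correct gradient is 0.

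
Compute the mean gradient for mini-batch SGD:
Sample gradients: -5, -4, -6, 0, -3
Average gradient = -3.6

Average = (1/5)(-5 + -4 + -6 + 0 + -3) = -18/5 = -3.6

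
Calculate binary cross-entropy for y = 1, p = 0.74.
L = 0.3011

L = -1·log(0.74) - 0·log(0.26) = -log(0.74) = 0.3011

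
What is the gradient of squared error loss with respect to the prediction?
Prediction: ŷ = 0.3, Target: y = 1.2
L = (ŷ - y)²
∂L/∂ŷ = -1.8

∂L/∂ŷ = 2(ŷ - y) = 2(0.3 - 1.2) = 2(-0.9) = -1.8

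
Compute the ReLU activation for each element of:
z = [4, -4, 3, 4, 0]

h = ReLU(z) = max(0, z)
h = [4, 0, 3, 4, 0]

ReLU applied element-wise: max(0,4)=4, max(0,-4)=0, max(0,3)=3, max(0,4)=4, max(0,0)=0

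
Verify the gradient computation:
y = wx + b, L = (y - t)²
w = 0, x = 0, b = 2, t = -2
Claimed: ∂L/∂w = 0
Correct

y = (0)(0) + 2 = 2
∂L/∂y = 2(y - t) = 2(2 - -2) = 8
∂y/∂w = x = 0
∂L/∂w = 8 × 0 = 0

Claimed value: 0
Correct: The correct gradient is 0.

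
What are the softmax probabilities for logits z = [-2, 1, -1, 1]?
p = [0.0228, 0.4576, 0.0619, 0.4576]

exp(z) = [0.1353, 2.718, 0.3679, 2.718]
Sum = 5.94
p = [0.0228, 0.4576, 0.0619, 0.4576]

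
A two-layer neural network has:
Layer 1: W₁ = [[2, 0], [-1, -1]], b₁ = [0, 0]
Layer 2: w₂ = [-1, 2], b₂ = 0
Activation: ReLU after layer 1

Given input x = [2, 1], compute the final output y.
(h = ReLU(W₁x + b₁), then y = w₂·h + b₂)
y = -4

Layer 1 pre-activation: z₁ = [4, -3]
After ReLU: h = [4, 0]
Layer 2 output: y = -1×4 + 2×0 + 0 = -4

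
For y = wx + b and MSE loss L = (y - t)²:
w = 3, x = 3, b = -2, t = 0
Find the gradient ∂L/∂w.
∂L/∂w = 42

y = wx + b = (3)(3) + -2 = 7
∂L/∂y = 2(y - t) = 2(7 - 0) = 14
∂y/∂w = x = 3
∂L/∂w = ∂L/∂y · ∂y/∂w = 14 × 3 = 42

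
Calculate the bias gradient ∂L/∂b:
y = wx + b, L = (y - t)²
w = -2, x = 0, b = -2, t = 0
∂L/∂b = -4

y = wx + b = (-2)(0) + -2 = -2
∂L/∂y = 2(y - t) = 2(-2 - 0) = -4
∂y/∂b = 1
∂L/∂b = ∂L/∂y · ∂y/∂b = -4 × 1 = -4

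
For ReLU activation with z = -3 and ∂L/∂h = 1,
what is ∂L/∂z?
∂L/∂z = 0

h = ReLU(-3) = 0
Since z < 0: ∂h/∂z = 0
∂L/∂z = ∂L/∂h · ∂h/∂z = 1 × 0 = 0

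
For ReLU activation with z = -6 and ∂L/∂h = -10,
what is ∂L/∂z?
∂L/∂z = 0

h = ReLU(-6) = 0
Since z < 0: ∂h/∂z = 0
∂L/∂z = ∂L/∂h · ∂h/∂z = -10 × 0 = 0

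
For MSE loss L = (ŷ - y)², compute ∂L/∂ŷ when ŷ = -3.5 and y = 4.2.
∂L/∂ŷ = -15.4

∂L/∂ŷ = 2(ŷ - y) = 2(-3.5 - 4.2) = 2(-7.7) = -15.4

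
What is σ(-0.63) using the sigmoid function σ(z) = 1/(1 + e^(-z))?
0.3475

sigmoid(-0.63) = 1/(1 + e^(0.63)) = 1/(1 + 1.878) = 0.3475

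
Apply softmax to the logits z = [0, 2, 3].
p = [0.0351, 0.2595, 0.7054]

exp(z) = [1, 7.389, 20.09]
Sum = 28.47
p = [0.0351, 0.2595, 0.7054]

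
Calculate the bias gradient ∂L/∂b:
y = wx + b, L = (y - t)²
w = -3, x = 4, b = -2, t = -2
∂L/∂b = -24

y = wx + b = (-3)(4) + -2 = -14
∂L/∂y = 2(y - t) = 2(-14 - -2) = -24
∂y/∂b = 1
∂L/∂b = ∂L/∂y · ∂y/∂b = -24 × 1 = -24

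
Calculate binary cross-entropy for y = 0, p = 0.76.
L = 1.427

L = -0·log(0.76) - 1·log(0.24) = -log(0.24) = 1.427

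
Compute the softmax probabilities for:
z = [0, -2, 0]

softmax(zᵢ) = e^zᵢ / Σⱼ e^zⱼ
p = [0.4683, 0.0634, 0.4683]

exp(z) = [1, 0.1353, 1]
Sum = 2.135
p = [0.4683, 0.0634, 0.4683]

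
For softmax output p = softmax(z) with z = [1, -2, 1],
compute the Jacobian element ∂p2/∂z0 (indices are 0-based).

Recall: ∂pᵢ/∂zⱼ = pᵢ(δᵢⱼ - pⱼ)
∂p2/∂z0 = -0.238

p = softmax(z) = [0.4879, 0.02429, 0.4879]
p2 = 0.4879, p0 = 0.4879

∂p2/∂z0 = -p2 × p0 = -0.4879 × 0.4879 = -0.238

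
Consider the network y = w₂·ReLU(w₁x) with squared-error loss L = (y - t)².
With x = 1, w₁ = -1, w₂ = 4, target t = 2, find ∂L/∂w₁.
∂L/∂w₁ = 0

Forward pass:
z = w₁x = -1×1 = -1
h = ReLU(-1) = 0
y = w₂h = 4×0 = 0

Backward pass:
∂L/∂y = 2(y - t) = 2(0 - 2) = -4
∂y/∂h = w₂ = 4
∂h/∂z = 0 (ReLU derivative)
∂z/∂w₁ = x = 1

∂L/∂w₁ = -4 × 4 × 0 × 1 = 0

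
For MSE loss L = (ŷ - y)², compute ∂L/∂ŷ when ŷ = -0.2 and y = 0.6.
∂L/∂ŷ = -1.6

∂L/∂ŷ = 2(ŷ - y) = 2(-0.2 - 0.6) = 2(-0.8) = -1.6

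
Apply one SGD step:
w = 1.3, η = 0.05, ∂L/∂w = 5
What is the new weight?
w_new = 1.05

w_new = w - η·∂L/∂w = 1.3 - 0.05×(5) = 1.3 - (0.25) = 1.05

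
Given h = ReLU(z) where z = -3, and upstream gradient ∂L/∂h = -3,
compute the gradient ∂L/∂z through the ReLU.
∂L/∂z = 0

h = ReLU(-3) = 0
Since z < 0: ∂h/∂z = 0
∂L/∂z = ∂L/∂h · ∂h/∂z = -3 × 0 = 0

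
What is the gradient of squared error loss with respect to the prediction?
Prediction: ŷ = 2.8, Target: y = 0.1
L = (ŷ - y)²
∂L/∂ŷ = 5.4

∂L/∂ŷ = 2(ŷ - y) = 2(2.8 - 0.1) = 2(2.7) = 5.4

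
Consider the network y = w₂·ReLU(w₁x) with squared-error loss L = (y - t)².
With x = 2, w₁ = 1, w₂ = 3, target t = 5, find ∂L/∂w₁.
∂L/∂w₁ = 12

Forward pass:
z = w₁x = 1×2 = 2
h = ReLU(2) = 2
y = w₂h = 3×2 = 6

Backward pass:
∂L/∂y = 2(y - t) = 2(6 - 5) = 2
∂y/∂h = w₂ = 3
∂h/∂z = 1 (ReLU derivative)
∂z/∂w₁ = x = 2

∂L/∂w₁ = 2 × 3 × 1 × 2 = 12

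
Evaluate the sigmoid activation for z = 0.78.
0.6857

sigmoid(0.78) = 1/(1 + e^(-0.78)) = 1/(1 + 0.4584) = 0.6857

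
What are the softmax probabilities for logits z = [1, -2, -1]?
p = [0.8438, 0.042, 0.1142]

exp(z) = [2.718, 0.1353, 0.3679]
Sum = 3.221
p = [0.8438, 0.042, 0.1142]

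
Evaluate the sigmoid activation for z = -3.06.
0.04479

sigmoid(-3.06) = 1/(1 + e^(3.06)) = 1/(1 + 21.33) = 0.04479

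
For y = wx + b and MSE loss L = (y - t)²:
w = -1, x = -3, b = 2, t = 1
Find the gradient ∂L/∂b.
∂L/∂b = 8

y = wx + b = (-1)(-3) + 2 = 5
∂L/∂y = 2(y - t) = 2(5 - 1) = 8
∂y/∂b = 1
∂L/∂b = ∂L/∂y · ∂y/∂b = 8 × 1 = 8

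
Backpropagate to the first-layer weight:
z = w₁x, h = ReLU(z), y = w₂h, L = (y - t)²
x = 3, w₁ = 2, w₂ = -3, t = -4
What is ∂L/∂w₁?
∂L/∂w₁ = 252

Forward pass:
z = w₁x = 2×3 = 6
h = ReLU(6) = 6
y = w₂h = -3×6 = -18

Backward pass:
∂L/∂y = 2(y - t) = 2(-18 - -4) = -28
∂y/∂h = w₂ = -3
∂h/∂z = 1 (ReLU derivative)
∂z/∂w₁ = x = 3

∂L/∂w₁ = -28 × -3 × 1 × 3 = 252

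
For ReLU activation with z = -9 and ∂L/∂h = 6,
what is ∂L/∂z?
∂L/∂z = 0

h = ReLU(-9) = 0
Since z < 0: ∂h/∂z = 0
∂L/∂z = ∂L/∂h · ∂h/∂z = 6 × 0 = 0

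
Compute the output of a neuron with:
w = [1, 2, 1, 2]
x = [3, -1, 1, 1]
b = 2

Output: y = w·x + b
y = 6

y = (1)(3) + (2)(-1) + (1)(1) + (2)(1) + 2 = 6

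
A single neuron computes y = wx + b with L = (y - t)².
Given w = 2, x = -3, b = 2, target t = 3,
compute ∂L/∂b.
∂L/∂b = -14

y = wx + b = (2)(-3) + 2 = -4
∂L/∂y = 2(y - t) = 2(-4 - 3) = -14
∂y/∂b = 1
∂L/∂b = ∂L/∂y · ∂y/∂b = -14 × 1 = -14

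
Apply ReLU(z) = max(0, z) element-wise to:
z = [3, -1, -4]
h = [3, 0, 0]

ReLU applied element-wise: max(0,3)=3, max(0,-1)=0, max(0,-4)=0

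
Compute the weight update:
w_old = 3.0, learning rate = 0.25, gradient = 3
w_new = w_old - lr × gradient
w_new = 2.25

w_new = w - η·∂L/∂w = 3.0 - 0.25×(3) = 3.0 - (0.75) = 2.25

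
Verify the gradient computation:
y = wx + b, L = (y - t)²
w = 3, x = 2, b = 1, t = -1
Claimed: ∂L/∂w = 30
Incorrect

y = (3)(2) + 1 = 7
∂L/∂y = 2(y - t) = 2(7 - -1) = 16
∂y/∂w = x = 2
∂L/∂w = 16 × 2 = 32

Claimed value: 30
Incorrect: The correct gradient is 32.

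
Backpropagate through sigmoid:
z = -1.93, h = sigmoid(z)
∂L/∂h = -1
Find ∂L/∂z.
∂L/∂z = -0.1107

σ(-1.93) = 0.1268
σ'(-1.93) = σ(-1.93)(1 - σ(-1.93)) = 0.1268 × 0.8732 = 0.1107
∂L/∂z = ∂L/∂h · σ'(z) = -1 × 0.1107 = -0.1107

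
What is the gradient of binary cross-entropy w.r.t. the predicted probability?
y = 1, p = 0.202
∂L/∂p = -4.95

∂L/∂p = -y/p + (1-y)/(1-p) = -1/0.202 + 0 = -4.95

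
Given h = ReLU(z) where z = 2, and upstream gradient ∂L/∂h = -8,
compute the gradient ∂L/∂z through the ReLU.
∂L/∂z = -8

h = ReLU(2) = 2
Since z > 0: ∂h/∂z = 1
∂L/∂z = ∂L/∂h · ∂h/∂z = -8 × 1 = -8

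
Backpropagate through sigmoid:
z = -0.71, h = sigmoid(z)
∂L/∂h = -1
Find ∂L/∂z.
∂L/∂z = -0.221

σ(-0.71) = 0.3296
σ'(-0.71) = σ(-0.71)(1 - σ(-0.71)) = 0.3296 × 0.6704 = 0.221
∂L/∂z = ∂L/∂h · σ'(z) = -1 × 0.221 = -0.221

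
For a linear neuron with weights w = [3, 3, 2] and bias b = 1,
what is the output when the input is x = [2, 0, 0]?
y = 7

y = (3)(2) + (3)(0) + (2)(0) + 1 = 7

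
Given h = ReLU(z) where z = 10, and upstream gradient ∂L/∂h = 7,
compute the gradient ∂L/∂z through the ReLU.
∂L/∂z = 7

h = ReLU(10) = 10
Since z > 0: ∂h/∂z = 1
∂L/∂z = ∂L/∂h · ∂h/∂z = 7 × 1 = 7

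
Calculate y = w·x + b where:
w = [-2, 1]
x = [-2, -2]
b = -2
y = 0

y = (-2)(-2) + (1)(-2) + -2 = 0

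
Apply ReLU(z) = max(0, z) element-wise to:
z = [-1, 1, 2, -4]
h = [0, 1, 2, 0]

ReLU applied element-wise: max(0,-1)=0, max(0,1)=1, max(0,2)=2, max(0,-4)=0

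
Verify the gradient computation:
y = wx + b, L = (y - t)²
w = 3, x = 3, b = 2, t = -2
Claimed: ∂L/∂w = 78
Correct

y = (3)(3) + 2 = 11
∂L/∂y = 2(y - t) = 2(11 - -2) = 26
∂y/∂w = x = 3
∂L/∂w = 26 × 3 = 78

Claimed value: 78
Correct: The correct gradient is 78.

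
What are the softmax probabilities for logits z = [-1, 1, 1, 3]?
p = [0.0142, 0.105, 0.105, 0.7758]

exp(z) = [0.3679, 2.718, 2.718, 20.09]
Sum = 25.89
p = [0.0142, 0.105, 0.105, 0.7758]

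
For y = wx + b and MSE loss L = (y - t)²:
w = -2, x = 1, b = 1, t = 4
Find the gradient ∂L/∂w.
∂L/∂w = -10

y = wx + b = (-2)(1) + 1 = -1
∂L/∂y = 2(y - t) = 2(-1 - 4) = -10
∂y/∂w = x = 1
∂L/∂w = ∂L/∂y · ∂y/∂w = -10 × 1 = -10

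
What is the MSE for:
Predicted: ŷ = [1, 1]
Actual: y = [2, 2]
MSE = 1

MSE = (1/2)((1-2)² + (1-2)²) = (1/2)(1 + 1) = 1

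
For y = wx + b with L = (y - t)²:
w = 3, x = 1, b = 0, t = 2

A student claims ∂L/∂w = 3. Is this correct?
Incorrect

y = (3)(1) + 0 = 3
∂L/∂y = 2(y - t) = 2(3 - 2) = 2
∂y/∂w = x = 1
∂L/∂w = 2 × 1 = 2

Claimed value: 3
Incorrect: The correct gradient is 2.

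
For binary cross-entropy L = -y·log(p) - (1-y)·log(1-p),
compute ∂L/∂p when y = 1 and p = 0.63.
∂L/∂p = -1.587

∂L/∂p = -y/p + (1-y)/(1-p) = -1/0.63 + 0 = -1.587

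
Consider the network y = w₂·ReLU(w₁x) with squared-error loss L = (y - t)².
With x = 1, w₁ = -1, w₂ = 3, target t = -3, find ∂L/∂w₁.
∂L/∂w₁ = 0

Forward pass:
z = w₁x = -1×1 = -1
h = ReLU(-1) = 0
y = w₂h = 3×0 = 0

Backward pass:
∂L/∂y = 2(y - t) = 2(0 - -3) = 6
∂y/∂h = w₂ = 3
∂h/∂z = 0 (ReLU derivative)
∂z/∂w₁ = x = 1

∂L/∂w₁ = 6 × 3 × 0 × 1 = 0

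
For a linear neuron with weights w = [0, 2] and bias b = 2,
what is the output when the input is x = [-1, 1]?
y = 4

y = (0)(-1) + (2)(1) + 2 = 4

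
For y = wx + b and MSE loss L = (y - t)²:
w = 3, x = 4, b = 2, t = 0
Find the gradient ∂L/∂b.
∂L/∂b = 28

y = wx + b = (3)(4) + 2 = 14
∂L/∂y = 2(y - t) = 2(14 - 0) = 28
∂y/∂b = 1
∂L/∂b = ∂L/∂y · ∂y/∂b = 28 × 1 = 28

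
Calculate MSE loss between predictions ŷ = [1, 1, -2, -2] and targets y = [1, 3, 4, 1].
MSE = 12.25

MSE = (1/4)((1-1)² + (1-3)² + (-2-4)² + (-2-1)²) = (1/4)(0 + 4 + 36 + 9) = 12.25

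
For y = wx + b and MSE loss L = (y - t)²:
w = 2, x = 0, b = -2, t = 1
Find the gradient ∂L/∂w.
∂L/∂w = 0

y = wx + b = (2)(0) + -2 = -2
∂L/∂y = 2(y - t) = 2(-2 - 1) = -6
∂y/∂w = x = 0
∂L/∂w = ∂L/∂y · ∂y/∂w = -6 × 0 = 0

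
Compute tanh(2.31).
0.9805

tanh(2.31) = (e^(2.31) - e^(-2.31))/(e^(2.31) + e^(-2.31)) = 0.9805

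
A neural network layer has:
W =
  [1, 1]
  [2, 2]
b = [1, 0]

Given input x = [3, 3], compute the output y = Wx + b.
y = [7, 12]

Wx = [1×3 + 1×3, 2×3 + 2×3]
   = [6, 12]
y = Wx + b = [6 + 1, 12 + 0] = [7, 12]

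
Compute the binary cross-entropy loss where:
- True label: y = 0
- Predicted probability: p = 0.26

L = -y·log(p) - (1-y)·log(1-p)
L = 0.3011

L = -0·log(0.26) - 1·log(0.74) = -log(0.74) = 0.3011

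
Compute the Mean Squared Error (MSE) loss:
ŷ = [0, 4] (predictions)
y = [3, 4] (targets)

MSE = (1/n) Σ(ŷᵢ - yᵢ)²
MSE = 4.5

MSE = (1/2)((0-3)² + (4-4)²) = (1/2)(9 + 0) = 4.5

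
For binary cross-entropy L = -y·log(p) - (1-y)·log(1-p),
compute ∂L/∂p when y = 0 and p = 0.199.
∂L/∂p = 1.248

∂L/∂p = -y/p + (1-y)/(1-p) = 0 + 1/0.801 = 1.248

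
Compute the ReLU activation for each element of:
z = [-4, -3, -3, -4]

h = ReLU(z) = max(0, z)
h = [0, 0, 0, 0]

ReLU applied element-wise: max(0,-4)=0, max(0,-3)=0, max(0,-3)=0, max(0,-4)=0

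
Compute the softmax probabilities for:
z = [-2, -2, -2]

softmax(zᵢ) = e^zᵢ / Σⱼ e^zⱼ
p = [0.3333, 0.3333, 0.3333]

exp(z) = [0.1353, 0.1353, 0.1353]
Sum = 0.406
p = [0.3333, 0.3333, 0.3333]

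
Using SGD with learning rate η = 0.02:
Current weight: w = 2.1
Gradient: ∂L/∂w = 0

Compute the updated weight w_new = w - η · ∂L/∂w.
w_new = 2.1

w_new = w - η·∂L/∂w = 2.1 - 0.02×(0) = 2.1 - (0) = 2.1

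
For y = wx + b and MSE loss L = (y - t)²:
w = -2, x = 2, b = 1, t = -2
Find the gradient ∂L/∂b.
∂L/∂b = -2

y = wx + b = (-2)(2) + 1 = -3
∂L/∂y = 2(y - t) = 2(-3 - -2) = -2
∂y/∂b = 1
∂L/∂b = ∂L/∂y · ∂y/∂b = -2 × 1 = -2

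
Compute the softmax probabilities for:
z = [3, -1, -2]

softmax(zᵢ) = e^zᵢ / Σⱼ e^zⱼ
p = [0.9756, 0.0179, 0.0066]

exp(z) = [20.09, 0.3679, 0.1353]
Sum = 20.59
p = [0.9756, 0.0179, 0.0066]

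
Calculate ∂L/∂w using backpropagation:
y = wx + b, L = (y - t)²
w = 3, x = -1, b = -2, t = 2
∂L/∂w = 14

y = wx + b = (3)(-1) + -2 = -5
∂L/∂y = 2(y - t) = 2(-5 - 2) = -14
∂y/∂w = x = -1
∂L/∂w = ∂L/∂y · ∂y/∂w = -14 × -1 = 14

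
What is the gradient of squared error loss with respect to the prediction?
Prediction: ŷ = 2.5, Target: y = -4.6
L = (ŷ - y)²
∂L/∂ŷ = 14.2

∂L/∂ŷ = 2(ŷ - y) = 2(2.5 - -4.6) = 2(7.1) = 14.2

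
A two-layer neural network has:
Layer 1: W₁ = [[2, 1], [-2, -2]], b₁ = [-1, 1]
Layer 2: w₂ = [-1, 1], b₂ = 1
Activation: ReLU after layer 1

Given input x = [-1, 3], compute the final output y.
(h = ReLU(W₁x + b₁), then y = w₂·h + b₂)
y = 1

Layer 1 pre-activation: z₁ = [0, -3]
After ReLU: h = [0, 0]
Layer 2 output: y = -1×0 + 1×0 + 1 = 1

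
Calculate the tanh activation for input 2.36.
0.9823

tanh(2.36) = (e^(2.36) - e^(-2.36))/(e^(2.36) + e^(-2.36)) = 0.9823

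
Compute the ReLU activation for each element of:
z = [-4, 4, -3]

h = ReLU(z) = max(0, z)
h = [0, 4, 0]

ReLU applied element-wise: max(0,-4)=0, max(0,4)=4, max(0,-3)=0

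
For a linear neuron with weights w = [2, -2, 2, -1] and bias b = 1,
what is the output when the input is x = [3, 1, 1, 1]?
y = 6

y = (2)(3) + (-2)(1) + (2)(1) + (-1)(1) + 1 = 6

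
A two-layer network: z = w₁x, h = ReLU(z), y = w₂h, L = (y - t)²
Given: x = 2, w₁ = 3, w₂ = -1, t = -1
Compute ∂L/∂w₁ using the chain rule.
∂L/∂w₁ = 20

Forward pass:
z = w₁x = 3×2 = 6
h = ReLU(6) = 6
y = w₂h = -1×6 = -6

Backward pass:
∂L/∂y = 2(y - t) = 2(-6 - -1) = -10
∂y/∂h = w₂ = -1
∂h/∂z = 1 (ReLU derivative)
∂z/∂w₁ = x = 2

∂L/∂w₁ = -10 × -1 × 1 × 2 = 20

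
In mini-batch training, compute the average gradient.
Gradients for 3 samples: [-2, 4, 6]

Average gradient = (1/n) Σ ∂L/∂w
Average gradient = 2.667

Average = (1/3)(-2 + 4 + 6) = 8/3 = 2.667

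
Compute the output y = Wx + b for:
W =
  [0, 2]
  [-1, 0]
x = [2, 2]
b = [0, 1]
y = [4, -1]

Wx = [0×2 + 2×2, -1×2 + 0×2]
   = [4, -2]
y = Wx + b = [4 + 0, -2 + 1] = [4, -1]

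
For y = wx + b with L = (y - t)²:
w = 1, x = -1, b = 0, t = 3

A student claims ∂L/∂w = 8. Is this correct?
Correct

y = (1)(-1) + 0 = -1
∂L/∂y = 2(y - t) = 2(-1 - 3) = -8
∂y/∂w = x = -1
∂L/∂w = -8 × -1 = 8

Claimed value: 8
Correct: The correct gradient is 8.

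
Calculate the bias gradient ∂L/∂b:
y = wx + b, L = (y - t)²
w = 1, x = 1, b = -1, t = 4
∂L/∂b = -8

y = wx + b = (1)(1) + -1 = 0
∂L/∂y = 2(y - t) = 2(0 - 4) = -8
∂y/∂b = 1
∂L/∂b = ∂L/∂y · ∂y/∂b = -8 × 1 = -8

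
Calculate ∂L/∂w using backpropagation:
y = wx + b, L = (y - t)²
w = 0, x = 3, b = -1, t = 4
∂L/∂w = -30

y = wx + b = (0)(3) + -1 = -1
∂L/∂y = 2(y - t) = 2(-1 - 4) = -10
∂y/∂w = x = 3
∂L/∂w = ∂L/∂y · ∂y/∂w = -10 × 3 = -30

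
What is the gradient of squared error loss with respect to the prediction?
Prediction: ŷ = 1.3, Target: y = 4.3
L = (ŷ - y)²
∂L/∂ŷ = -6.0

∂L/∂ŷ = 2(ŷ - y) = 2(1.3 - 4.3) = 2(-3.0) = -6.0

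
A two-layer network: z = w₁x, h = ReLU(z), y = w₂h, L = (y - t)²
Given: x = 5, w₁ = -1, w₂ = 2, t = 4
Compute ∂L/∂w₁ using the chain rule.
∂L/∂w₁ = 0

Forward pass:
z = w₁x = -1×5 = -5
h = ReLU(-5) = 0
y = w₂h = 2×0 = 0

Backward pass:
∂L/∂y = 2(y - t) = 2(0 - 4) = -8
∂y/∂h = w₂ = 2
∂h/∂z = 0 (ReLU derivative)
∂z/∂w₁ = x = 5

∂L/∂w₁ = -8 × 2 × 0 × 5 = 0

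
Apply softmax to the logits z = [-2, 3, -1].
p = [0.0066, 0.9756, 0.0179]

exp(z) = [0.1353, 20.09, 0.3679]
Sum = 20.59
p = [0.0066, 0.9756, 0.0179]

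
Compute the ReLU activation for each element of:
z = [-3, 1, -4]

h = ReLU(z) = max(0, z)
h = [0, 1, 0]

ReLU applied element-wise: max(0,-3)=0, max(0,1)=1, max(0,-4)=0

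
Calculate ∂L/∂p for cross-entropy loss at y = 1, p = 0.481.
∂L/∂p = -2.079

∂L/∂p = -y/p + (1-y)/(1-p) = -1/0.481 + 0 = -2.079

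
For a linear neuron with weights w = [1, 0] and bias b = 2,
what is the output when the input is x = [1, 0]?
y = 3

y = (1)(1) + (0)(0) + 2 = 3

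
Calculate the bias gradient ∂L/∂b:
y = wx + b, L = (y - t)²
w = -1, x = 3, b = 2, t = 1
∂L/∂b = -4

y = wx + b = (-1)(3) + 2 = -1
∂L/∂y = 2(y - t) = 2(-1 - 1) = -4
∂y/∂b = 1
∂L/∂b = ∂L/∂y · ∂y/∂b = -4 × 1 = -4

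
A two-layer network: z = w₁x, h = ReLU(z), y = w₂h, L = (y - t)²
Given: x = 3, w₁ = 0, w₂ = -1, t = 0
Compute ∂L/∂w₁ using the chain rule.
∂L/∂w₁ = 0

Forward pass:
z = w₁x = 0×3 = 0
h = ReLU(0) = 0
y = w₂h = -1×0 = 0

Backward pass:
∂L/∂y = 2(y - t) = 2(0 - 0) = 0
∂y/∂h = w₂ = -1
∂h/∂z = 0 (ReLU derivative)
∂z/∂w₁ = x = 3

∂L/∂w₁ = 0 × -1 × 0 × 3 = 0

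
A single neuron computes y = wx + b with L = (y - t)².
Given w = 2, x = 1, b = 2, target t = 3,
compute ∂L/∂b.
∂L/∂b = 2

y = wx + b = (2)(1) + 2 = 4
∂L/∂y = 2(y - t) = 2(4 - 3) = 2
∂y/∂b = 1
∂L/∂b = ∂L/∂y · ∂y/∂b = 2 × 1 = 2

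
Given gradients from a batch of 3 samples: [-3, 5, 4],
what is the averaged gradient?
Average gradient = 2

Average = (1/3)(-3 + 5 + 4) = 6/3 = 2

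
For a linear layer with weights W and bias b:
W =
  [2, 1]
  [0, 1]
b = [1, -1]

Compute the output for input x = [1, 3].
y = [6, 2]

Wx = [2×1 + 1×3, 0×1 + 1×3]
   = [5, 3]
y = Wx + b = [5 + 1, 3 + -1] = [6, 2]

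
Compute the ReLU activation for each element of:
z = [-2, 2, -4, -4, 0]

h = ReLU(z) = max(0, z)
h = [0, 2, 0, 0, 0]

ReLU applied element-wise: max(0,-2)=0, max(0,2)=2, max(0,-4)=0, max(0,-4)=0, max(0,0)=0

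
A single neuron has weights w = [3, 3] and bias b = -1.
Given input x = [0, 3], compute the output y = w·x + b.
y = 8

y = (3)(0) + (3)(3) + -1 = 8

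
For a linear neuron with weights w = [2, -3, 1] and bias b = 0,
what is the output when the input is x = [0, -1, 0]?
y = 3

y = (2)(0) + (-3)(-1) + (1)(0) + 0 = 3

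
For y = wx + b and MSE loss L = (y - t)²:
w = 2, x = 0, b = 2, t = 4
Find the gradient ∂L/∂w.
∂L/∂w = 0

y = wx + b = (2)(0) + 2 = 2
∂L/∂y = 2(y - t) = 2(2 - 4) = -4
∂y/∂w = x = 0
∂L/∂w = ∂L/∂y · ∂y/∂w = -4 × 0 = 0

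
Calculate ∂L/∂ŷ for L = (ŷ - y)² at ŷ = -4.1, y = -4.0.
∂L/∂ŷ = -0.2

∂L/∂ŷ = 2(ŷ - y) = 2(-4.1 - -4.0) = 2(-0.1) = -0.2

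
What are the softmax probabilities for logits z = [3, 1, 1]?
p = [0.787, 0.1065, 0.1065]

exp(z) = [20.09, 2.718, 2.718]
Sum = 25.52
p = [0.787, 0.1065, 0.1065]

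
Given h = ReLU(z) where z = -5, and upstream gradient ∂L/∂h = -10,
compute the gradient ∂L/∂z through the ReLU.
∂L/∂z = 0

h = ReLU(-5) = 0
Since z < 0: ∂h/∂z = 0
∂L/∂z = ∂L/∂h · ∂h/∂z = -10 × 0 = 0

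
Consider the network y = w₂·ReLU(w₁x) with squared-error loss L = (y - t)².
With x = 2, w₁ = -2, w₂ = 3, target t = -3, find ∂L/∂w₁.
∂L/∂w₁ = 0

Forward pass:
z = w₁x = -2×2 = -4
h = ReLU(-4) = 0
y = w₂h = 3×0 = 0

Backward pass:
∂L/∂y = 2(y - t) = 2(0 - -3) = 6
∂y/∂h = w₂ = 3
∂h/∂z = 0 (ReLU derivative)
∂z/∂w₁ = x = 2

∂L/∂w₁ = 6 × 3 × 0 × 2 = 0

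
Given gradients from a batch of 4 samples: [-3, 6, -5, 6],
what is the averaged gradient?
Average gradient = 1

Average = (1/4)(-3 + 6 + -5 + 6) = 4/4 = 1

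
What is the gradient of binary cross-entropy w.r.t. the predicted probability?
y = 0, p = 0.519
∂L/∂p = 2.079

∂L/∂p = -y/p + (1-y)/(1-p) = 0 + 1/0.481 = 2.079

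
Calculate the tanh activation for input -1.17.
-0.8243

tanh(-1.17) = (e^(-1.17) - e^(1.17))/(e^(-1.17) + e^(1.17)) = -0.8243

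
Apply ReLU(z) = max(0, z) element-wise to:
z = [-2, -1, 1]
h = [0, 0, 1]

ReLU applied element-wise: max(0,-2)=0, max(0,-1)=0, max(0,1)=1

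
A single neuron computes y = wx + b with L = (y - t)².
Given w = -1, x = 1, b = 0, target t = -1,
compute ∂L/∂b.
∂L/∂b = 0

y = wx + b = (-1)(1) + 0 = -1
∂L/∂y = 2(y - t) = 2(-1 - -1) = 0
∂y/∂b = 1
∂L/∂b = ∂L/∂y · ∂y/∂b = 0 × 1 = 0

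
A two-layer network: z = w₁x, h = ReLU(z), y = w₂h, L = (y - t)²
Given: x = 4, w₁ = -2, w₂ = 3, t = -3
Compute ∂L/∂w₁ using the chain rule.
∂L/∂w₁ = 0

Forward pass:
z = w₁x = -2×4 = -8
h = ReLU(-8) = 0
y = w₂h = 3×0 = 0

Backward pass:
∂L/∂y = 2(y - t) = 2(0 - -3) = 6
∂y/∂h = w₂ = 3
∂h/∂z = 0 (ReLU derivative)
∂z/∂w₁ = x = 4

∂L/∂w₁ = 6 × 3 × 0 × 4 = 0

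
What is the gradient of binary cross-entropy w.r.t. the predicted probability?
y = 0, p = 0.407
∂L/∂p = 1.686

∂L/∂p = -y/p + (1-y)/(1-p) = 0 + 1/0.593 = 1.686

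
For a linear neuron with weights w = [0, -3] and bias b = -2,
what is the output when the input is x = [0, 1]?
y = -5

y = (0)(0) + (-3)(1) + -2 = -5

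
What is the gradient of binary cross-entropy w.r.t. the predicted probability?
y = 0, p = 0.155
∂L/∂p = 1.183

∂L/∂p = -y/p + (1-y)/(1-p) = 0 + 1/0.845 = 1.183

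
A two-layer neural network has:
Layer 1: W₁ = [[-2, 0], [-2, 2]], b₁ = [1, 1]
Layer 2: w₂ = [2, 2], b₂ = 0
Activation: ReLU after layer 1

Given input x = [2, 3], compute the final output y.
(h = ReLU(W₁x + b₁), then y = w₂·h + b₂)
y = 6

Layer 1 pre-activation: z₁ = [-3, 3]
After ReLU: h = [0, 3]
Layer 2 output: y = 2×0 + 2×3 + 0 = 6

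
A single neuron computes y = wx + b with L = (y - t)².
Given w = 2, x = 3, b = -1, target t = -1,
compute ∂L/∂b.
∂L/∂b = 12

y = wx + b = (2)(3) + -1 = 5
∂L/∂y = 2(y - t) = 2(5 - -1) = 12
∂y/∂b = 1
∂L/∂b = ∂L/∂y · ∂y/∂b = 12 × 1 = 12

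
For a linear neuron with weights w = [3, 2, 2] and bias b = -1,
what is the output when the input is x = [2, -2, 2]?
y = 5

y = (3)(2) + (2)(-2) + (2)(2) + -1 = 5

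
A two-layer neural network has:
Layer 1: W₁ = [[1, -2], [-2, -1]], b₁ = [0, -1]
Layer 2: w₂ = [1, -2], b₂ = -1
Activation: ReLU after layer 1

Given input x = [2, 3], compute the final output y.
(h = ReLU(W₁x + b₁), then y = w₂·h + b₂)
y = -1

Layer 1 pre-activation: z₁ = [-4, -8]
After ReLU: h = [0, 0]
Layer 2 output: y = 1×0 + -2×0 + -1 = -1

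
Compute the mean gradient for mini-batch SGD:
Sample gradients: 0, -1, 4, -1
Average gradient = 0.5

Average = (1/4)(0 + -1 + 4 + -1) = 2/4 = 0.5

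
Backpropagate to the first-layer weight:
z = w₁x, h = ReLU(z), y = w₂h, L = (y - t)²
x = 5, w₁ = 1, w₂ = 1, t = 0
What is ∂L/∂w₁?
∂L/∂w₁ = 50

Forward pass:
z = w₁x = 1×5 = 5
h = ReLU(5) = 5
y = w₂h = 1×5 = 5

Backward pass:
∂L/∂y = 2(y - t) = 2(5 - 0) = 10
∂y/∂h = w₂ = 1
∂h/∂z = 1 (ReLU derivative)
∂z/∂w₁ = x = 5

∂L/∂w₁ = 10 × 1 × 1 × 5 = 50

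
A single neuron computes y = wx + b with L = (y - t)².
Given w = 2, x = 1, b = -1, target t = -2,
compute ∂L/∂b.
∂L/∂b = 6

y = wx + b = (2)(1) + -1 = 1
∂L/∂y = 2(y - t) = 2(1 - -2) = 6
∂y/∂b = 1
∂L/∂b = ∂L/∂y · ∂y/∂b = 6 × 1 = 6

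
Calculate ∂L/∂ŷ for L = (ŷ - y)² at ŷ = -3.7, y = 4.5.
∂L/∂ŷ = -16.4

∂L/∂ŷ = 2(ŷ - y) = 2(-3.7 - 4.5) = 2(-8.2) = -16.4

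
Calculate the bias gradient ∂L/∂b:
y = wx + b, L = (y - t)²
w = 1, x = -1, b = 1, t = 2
∂L/∂b = -4

y = wx + b = (1)(-1) + 1 = 0
∂L/∂y = 2(y - t) = 2(0 - 2) = -4
∂y/∂b = 1
∂L/∂b = ∂L/∂y · ∂y/∂b = -4 × 1 = -4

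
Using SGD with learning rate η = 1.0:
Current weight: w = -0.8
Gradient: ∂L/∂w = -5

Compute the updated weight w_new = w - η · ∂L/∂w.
w_new = 4.2

w_new = w - η·∂L/∂w = -0.8 - 1.0×(-5) = -0.8 - (-5) = 4.2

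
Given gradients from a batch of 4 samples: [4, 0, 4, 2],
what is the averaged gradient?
Average gradient = 2.5

Average = (1/4)(4 + 0 + 4 + 2) = 10/4 = 2.5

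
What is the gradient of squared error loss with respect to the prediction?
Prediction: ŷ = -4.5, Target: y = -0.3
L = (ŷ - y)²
∂L/∂ŷ = -8.4

∂L/∂ŷ = 2(ŷ - y) = 2(-4.5 - -0.3) = 2(-4.2) = -8.4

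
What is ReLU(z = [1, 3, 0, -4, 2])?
h = [1, 3, 0, 0, 2]

ReLU applied element-wise: max(0,1)=1, max(0,3)=3, max(0,0)=0, max(0,-4)=0, max(0,2)=2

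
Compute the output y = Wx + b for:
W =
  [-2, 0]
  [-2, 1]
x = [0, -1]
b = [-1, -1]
y = [-1, -2]

Wx = [-2×0 + 0×-1, -2×0 + 1×-1]
   = [0, -1]
y = Wx + b = [0 + -1, -1 + -1] = [-1, -2]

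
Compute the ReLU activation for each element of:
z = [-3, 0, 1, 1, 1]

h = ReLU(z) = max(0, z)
h = [0, 0, 1, 1, 1]

ReLU applied element-wise: max(0,-3)=0, max(0,0)=0, max(0,1)=1, max(0,1)=1, max(0,1)=1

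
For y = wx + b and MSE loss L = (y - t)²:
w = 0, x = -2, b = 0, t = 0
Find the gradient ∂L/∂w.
∂L/∂w = 0

y = wx + b = (0)(-2) + 0 = 0
∂L/∂y = 2(y - t) = 2(0 - 0) = 0
∂y/∂w = x = -2
∂L/∂w = ∂L/∂y · ∂y/∂w = 0 × -2 = 0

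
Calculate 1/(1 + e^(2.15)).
0.1043

sigmoid(-2.15) = 1/(1 + e^(2.15)) = 1/(1 + 8.585) = 0.1043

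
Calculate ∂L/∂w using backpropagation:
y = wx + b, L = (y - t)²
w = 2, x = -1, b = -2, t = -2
∂L/∂w = 4

y = wx + b = (2)(-1) + -2 = -4
∂L/∂y = 2(y - t) = 2(-4 - -2) = -4
∂y/∂w = x = -1
∂L/∂w = ∂L/∂y · ∂y/∂w = -4 × -1 = 4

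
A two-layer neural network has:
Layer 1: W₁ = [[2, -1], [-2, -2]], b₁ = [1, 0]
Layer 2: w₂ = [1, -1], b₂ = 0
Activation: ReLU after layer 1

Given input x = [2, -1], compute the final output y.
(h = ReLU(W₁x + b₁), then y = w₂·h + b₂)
y = 6

Layer 1 pre-activation: z₁ = [6, -2]
After ReLU: h = [6, 0]
Layer 2 output: y = 1×6 + -1×0 + 0 = 6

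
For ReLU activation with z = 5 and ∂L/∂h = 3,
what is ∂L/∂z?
∂L/∂z = 3

h = ReLU(5) = 5
Since z > 0: ∂h/∂z = 1
∂L/∂z = ∂L/∂h · ∂h/∂z = 3 × 1 = 3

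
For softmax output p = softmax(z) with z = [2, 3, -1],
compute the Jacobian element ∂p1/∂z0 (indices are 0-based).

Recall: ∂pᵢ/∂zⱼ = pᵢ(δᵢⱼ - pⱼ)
∂p1/∂z0 = -0.1915

p = softmax(z) = [0.2654, 0.7214, 0.01321]
p1 = 0.7214, p0 = 0.2654

∂p1/∂z0 = -p1 × p0 = -0.7214 × 0.2654 = -0.1915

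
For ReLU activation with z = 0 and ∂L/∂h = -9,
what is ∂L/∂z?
∂L/∂z = 0

h = ReLU(0) = 0
At z = 0: ∂h/∂z = 0 (by convention)
∂L/∂z = ∂L/∂h · ∂h/∂z = -9 × 0 = 0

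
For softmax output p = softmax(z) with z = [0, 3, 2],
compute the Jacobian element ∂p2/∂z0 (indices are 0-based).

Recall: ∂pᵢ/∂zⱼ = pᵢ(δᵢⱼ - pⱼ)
∂p2/∂z0 = -0.009113

p = softmax(z) = [0.03512, 0.7054, 0.2595]
p2 = 0.2595, p0 = 0.03512

∂p2/∂z0 = -p2 × p0 = -0.2595 × 0.03512 = -0.009113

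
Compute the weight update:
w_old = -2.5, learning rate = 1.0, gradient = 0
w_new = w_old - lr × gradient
w_new = -2.5

w_new = w - η·∂L/∂w = -2.5 - 1.0×(0) = -2.5 - (0) = -2.5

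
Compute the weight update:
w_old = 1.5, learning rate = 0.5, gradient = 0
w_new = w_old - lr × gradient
w_new = 1.5

w_new = w - η·∂L/∂w = 1.5 - 0.5×(0) = 1.5 - (0) = 1.5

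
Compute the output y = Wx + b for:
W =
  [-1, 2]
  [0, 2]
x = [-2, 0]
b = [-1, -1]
y = [1, -1]

Wx = [-1×-2 + 2×0, 0×-2 + 2×0]
   = [2, 0]
y = Wx + b = [2 + -1, 0 + -1] = [1, -1]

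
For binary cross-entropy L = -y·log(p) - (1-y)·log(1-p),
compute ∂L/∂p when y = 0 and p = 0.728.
∂L/∂p = 3.676

∂L/∂p = -y/p + (1-y)/(1-p) = 0 + 1/0.272 = 3.676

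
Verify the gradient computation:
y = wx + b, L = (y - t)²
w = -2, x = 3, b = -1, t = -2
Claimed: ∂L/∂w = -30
Correct

y = (-2)(3) + -1 = -7
∂L/∂y = 2(y - t) = 2(-7 - -2) = -10
∂y/∂w = x = 3
∂L/∂w = -10 × 3 = -30

Claimed value: -30
Correct: The correct gradient is -30.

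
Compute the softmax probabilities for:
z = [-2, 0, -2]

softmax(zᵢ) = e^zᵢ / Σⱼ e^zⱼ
p = [0.1065, 0.787, 0.1065]

exp(z) = [0.1353, 1, 0.1353]
Sum = 1.271
p = [0.1065, 0.787, 0.1065]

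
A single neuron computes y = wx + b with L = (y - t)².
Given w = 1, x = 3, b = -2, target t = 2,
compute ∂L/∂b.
∂L/∂b = -2

y = wx + b = (1)(3) + -2 = 1
∂L/∂y = 2(y - t) = 2(1 - 2) = -2
∂y/∂b = 1
∂L/∂b = ∂L/∂y · ∂y/∂b = -2 × 1 = -2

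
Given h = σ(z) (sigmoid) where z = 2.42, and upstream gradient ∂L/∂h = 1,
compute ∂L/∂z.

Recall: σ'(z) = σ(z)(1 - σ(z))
∂L/∂z = 0.07499

σ(2.42) = 0.9183
σ'(2.42) = σ(2.42)(1 - σ(2.42)) = 0.9183 × 0.08166 = 0.07499
∂L/∂z = ∂L/∂h · σ'(z) = 1 × 0.07499 = 0.07499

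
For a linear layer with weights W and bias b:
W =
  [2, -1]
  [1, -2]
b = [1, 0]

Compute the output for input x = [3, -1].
y = [8, 5]

Wx = [2×3 + -1×-1, 1×3 + -2×-1]
   = [7, 5]
y = Wx + b = [7 + 1, 5 + 0] = [8, 5]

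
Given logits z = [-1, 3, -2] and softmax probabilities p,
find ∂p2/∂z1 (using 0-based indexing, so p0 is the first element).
∂p2/∂z1 = -0.006413

p = softmax(z) = [0.01787, 0.9756, 0.006573]
p2 = 0.006573, p1 = 0.9756

∂p2/∂z1 = -p2 × p1 = -0.006573 × 0.9756 = -0.006413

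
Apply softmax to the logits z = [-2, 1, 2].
p = [0.0132, 0.2654, 0.7214]

exp(z) = [0.1353, 2.718, 7.389]
Sum = 10.24
p = [0.0132, 0.2654, 0.7214]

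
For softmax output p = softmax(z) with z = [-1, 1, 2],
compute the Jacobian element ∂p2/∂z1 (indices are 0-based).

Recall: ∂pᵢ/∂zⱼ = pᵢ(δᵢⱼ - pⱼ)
∂p2/∂z1 = -0.183

p = softmax(z) = [0.03512, 0.2595, 0.7054]
p2 = 0.7054, p1 = 0.2595

∂p2/∂z1 = -p2 × p1 = -0.7054 × 0.2595 = -0.183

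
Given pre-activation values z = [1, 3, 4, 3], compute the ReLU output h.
h = [1, 3, 4, 3]

ReLU applied element-wise: max(0,1)=1, max(0,3)=3, max(0,4)=4, max(0,3)=3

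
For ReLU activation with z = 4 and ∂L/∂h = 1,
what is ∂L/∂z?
∂L/∂z = 1

h = ReLU(4) = 4
Since z > 0: ∂h/∂z = 1
∂L/∂z = ∂L/∂h · ∂h/∂z = 1 × 1 = 1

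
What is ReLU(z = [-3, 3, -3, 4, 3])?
h = [0, 3, 0, 4, 3]

ReLU applied element-wise: max(0,-3)=0, max(0,3)=3, max(0,-3)=0, max(0,4)=4, max(0,3)=3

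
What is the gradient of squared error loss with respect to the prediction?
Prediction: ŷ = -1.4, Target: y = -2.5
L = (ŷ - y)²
∂L/∂ŷ = 2.2

∂L/∂ŷ = 2(ŷ - y) = 2(-1.4 - -2.5) = 2(1.1) = 2.2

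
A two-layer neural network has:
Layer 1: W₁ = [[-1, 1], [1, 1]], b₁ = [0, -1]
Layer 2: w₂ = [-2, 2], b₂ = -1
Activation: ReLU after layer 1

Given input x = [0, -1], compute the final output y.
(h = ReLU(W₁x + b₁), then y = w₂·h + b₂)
y = -1

Layer 1 pre-activation: z₁ = [-1, -2]
After ReLU: h = [0, 0]
Layer 2 output: y = -2×0 + 2×0 + -1 = -1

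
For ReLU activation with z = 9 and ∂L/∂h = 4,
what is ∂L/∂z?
∂L/∂z = 4

h = ReLU(9) = 9
Since z > 0: ∂h/∂z = 1
∂L/∂z = ∂L/∂h · ∂h/∂z = 4 × 1 = 4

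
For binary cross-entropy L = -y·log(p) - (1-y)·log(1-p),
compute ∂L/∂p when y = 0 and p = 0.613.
∂L/∂p = 2.584

∂L/∂p = -y/p + (1-y)/(1-p) = 0 + 1/0.387 = 2.584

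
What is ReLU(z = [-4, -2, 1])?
h = [0, 0, 1]

ReLU applied element-wise: max(0,-4)=0, max(0,-2)=0, max(0,1)=1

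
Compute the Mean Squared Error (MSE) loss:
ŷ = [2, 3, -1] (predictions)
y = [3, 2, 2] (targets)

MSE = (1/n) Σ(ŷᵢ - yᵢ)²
MSE = 3.667

MSE = (1/3)((2-3)² + (3-2)² + (-1-2)²) = (1/3)(1 + 1 + 9) = 3.667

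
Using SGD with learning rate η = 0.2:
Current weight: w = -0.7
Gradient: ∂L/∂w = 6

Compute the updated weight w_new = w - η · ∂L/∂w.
w_new = -1.9

w_new = w - η·∂L/∂w = -0.7 - 0.2×(6) = -0.7 - (1.2) = -1.9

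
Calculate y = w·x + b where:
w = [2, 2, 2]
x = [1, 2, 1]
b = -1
y = 7

y = (2)(1) + (2)(2) + (2)(1) + -1 = 7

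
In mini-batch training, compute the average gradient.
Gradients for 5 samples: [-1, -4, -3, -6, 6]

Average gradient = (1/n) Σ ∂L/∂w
Average gradient = -1.6

Average = (1/5)(-1 + -4 + -3 + -6 + 6) = -8/5 = -1.6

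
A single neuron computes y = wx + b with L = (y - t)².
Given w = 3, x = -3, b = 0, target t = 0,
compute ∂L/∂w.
∂L/∂w = 54

y = wx + b = (3)(-3) + 0 = -9
∂L/∂y = 2(y - t) = 2(-9 - 0) = -18
∂y/∂w = x = -3
∂L/∂w = ∂L/∂y · ∂y/∂w = -18 × -3 = 54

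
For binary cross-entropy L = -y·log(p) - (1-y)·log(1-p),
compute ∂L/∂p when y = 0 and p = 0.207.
∂L/∂p = 1.261

∂L/∂p = -y/p + (1-y)/(1-p) = 0 + 1/0.793 = 1.261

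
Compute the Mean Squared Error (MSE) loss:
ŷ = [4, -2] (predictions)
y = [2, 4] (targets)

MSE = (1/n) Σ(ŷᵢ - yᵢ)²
MSE = 20

MSE = (1/2)((4-2)² + (-2-4)²) = (1/2)(4 + 36) = 20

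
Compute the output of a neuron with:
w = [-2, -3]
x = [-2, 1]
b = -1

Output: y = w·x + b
y = 0

y = (-2)(-2) + (-3)(1) + -1 = 0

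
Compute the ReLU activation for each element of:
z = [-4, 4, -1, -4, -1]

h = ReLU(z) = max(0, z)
h = [0, 4, 0, 0, 0]

ReLU applied element-wise: max(0,-4)=0, max(0,4)=4, max(0,-1)=0, max(0,-4)=0, max(0,-1)=0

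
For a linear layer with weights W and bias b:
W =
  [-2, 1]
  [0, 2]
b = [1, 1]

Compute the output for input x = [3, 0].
y = [-5, 1]

Wx = [-2×3 + 1×0, 0×3 + 2×0]
   = [-6, 0]
y = Wx + b = [-6 + 1, 0 + 1] = [-5, 1]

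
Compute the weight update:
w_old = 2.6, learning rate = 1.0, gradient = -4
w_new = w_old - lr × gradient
w_new = 6.6

w_new = w - η·∂L/∂w = 2.6 - 1.0×(-4) = 2.6 - (-4) = 6.6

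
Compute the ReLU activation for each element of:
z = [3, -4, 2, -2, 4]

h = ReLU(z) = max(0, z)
h = [3, 0, 2, 0, 4]

ReLU applied element-wise: max(0,3)=3, max(0,-4)=0, max(0,2)=2, max(0,-2)=0, max(0,4)=4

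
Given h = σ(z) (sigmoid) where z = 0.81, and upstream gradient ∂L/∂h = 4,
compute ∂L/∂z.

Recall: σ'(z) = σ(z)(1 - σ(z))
∂L/∂z = 0.8524

σ(0.81) = 0.6921
σ'(0.81) = σ(0.81)(1 - σ(0.81)) = 0.6921 × 0.3079 = 0.2131
∂L/∂z = ∂L/∂h · σ'(z) = 4 × 0.2131 = 0.8524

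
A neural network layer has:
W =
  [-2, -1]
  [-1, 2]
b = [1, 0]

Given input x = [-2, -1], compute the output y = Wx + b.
y = [6, 0]

Wx = [-2×-2 + -1×-1, -1×-2 + 2×-1]
   = [5, 0]
y = Wx + b = [5 + 1, 0 + 0] = [6, 0]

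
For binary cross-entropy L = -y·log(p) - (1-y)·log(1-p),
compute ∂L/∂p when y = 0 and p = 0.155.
∂L/∂p = 1.183

∂L/∂p = -y/p + (1-y)/(1-p) = 0 + 1/0.845 = 1.183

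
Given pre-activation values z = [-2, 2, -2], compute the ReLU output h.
h = [0, 2, 0]

ReLU applied element-wise: max(0,-2)=0, max(0,2)=2, max(0,-2)=0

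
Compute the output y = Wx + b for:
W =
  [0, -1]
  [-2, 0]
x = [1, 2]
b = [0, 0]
y = [-2, -2]

Wx = [0×1 + -1×2, -2×1 + 0×2]
   = [-2, -2]
y = Wx + b = [-2 + 0, -2 + 0] = [-2, -2]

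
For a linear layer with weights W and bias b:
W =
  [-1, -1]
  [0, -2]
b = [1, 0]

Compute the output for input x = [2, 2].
y = [-3, -4]

Wx = [-1×2 + -1×2, 0×2 + -2×2]
   = [-4, -4]
y = Wx + b = [-4 + 1, -4 + 0] = [-3, -4]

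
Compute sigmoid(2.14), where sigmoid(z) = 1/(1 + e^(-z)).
0.8947

sigmoid(2.14) = 1/(1 + e^(-2.14)) = 1/(1 + 0.1177) = 0.8947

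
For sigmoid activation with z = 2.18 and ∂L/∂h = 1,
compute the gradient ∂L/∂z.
∂L/∂z = 0.09125

σ(2.18) = 0.8984
σ'(2.18) = σ(2.18)(1 - σ(2.18)) = 0.8984 × 0.1016 = 0.09125
∂L/∂z = ∂L/∂h · σ'(z) = 1 × 0.09125 = 0.09125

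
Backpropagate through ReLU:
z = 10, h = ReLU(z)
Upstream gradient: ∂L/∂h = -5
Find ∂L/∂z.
∂L/∂z = -5

h = ReLU(10) = 10
Since z > 0: ∂h/∂z = 1
∂L/∂z = ∂L/∂h · ∂h/∂z = -5 × 1 = -5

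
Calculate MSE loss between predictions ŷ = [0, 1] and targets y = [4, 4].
MSE = 12.5

MSE = (1/2)((0-4)² + (1-4)²) = (1/2)(16 + 9) = 12.5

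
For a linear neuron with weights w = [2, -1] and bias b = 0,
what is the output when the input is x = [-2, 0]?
y = -4

y = (2)(-2) + (-1)(0) + 0 = -4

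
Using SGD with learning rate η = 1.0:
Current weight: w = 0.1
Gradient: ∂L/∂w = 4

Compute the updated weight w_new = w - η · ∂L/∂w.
w_new = -3.9

w_new = w - η·∂L/∂w = 0.1 - 1.0×(4) = 0.1 - (4) = -3.9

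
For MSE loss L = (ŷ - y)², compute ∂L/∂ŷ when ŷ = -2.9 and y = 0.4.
∂L/∂ŷ = -6.6

∂L/∂ŷ = 2(ŷ - y) = 2(-2.9 - 0.4) = 2(-3.3) = -6.6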